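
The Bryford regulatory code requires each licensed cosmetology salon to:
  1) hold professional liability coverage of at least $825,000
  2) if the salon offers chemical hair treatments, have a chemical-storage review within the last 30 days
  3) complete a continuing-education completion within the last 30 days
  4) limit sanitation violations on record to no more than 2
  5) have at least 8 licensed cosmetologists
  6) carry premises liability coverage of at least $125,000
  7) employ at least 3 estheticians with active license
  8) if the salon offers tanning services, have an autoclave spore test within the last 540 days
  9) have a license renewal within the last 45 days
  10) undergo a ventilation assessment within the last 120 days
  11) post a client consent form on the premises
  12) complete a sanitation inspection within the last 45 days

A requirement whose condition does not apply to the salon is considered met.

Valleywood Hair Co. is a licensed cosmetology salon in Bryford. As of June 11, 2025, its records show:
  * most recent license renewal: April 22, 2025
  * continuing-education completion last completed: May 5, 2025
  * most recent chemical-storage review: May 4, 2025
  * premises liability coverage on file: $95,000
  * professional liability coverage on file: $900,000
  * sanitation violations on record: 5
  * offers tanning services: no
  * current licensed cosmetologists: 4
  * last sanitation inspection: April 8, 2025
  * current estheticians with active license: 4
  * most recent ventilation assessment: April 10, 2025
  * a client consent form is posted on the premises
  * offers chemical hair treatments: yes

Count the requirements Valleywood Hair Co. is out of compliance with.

7

1. professional liability coverage $900,000 ≥ $825,000 → met
2. condition 'offers chemical hair treatments' holds; chemical-storage review 38 days ago vs limit 30 → not met
3. continuing-education completion 37 days ago vs limit 30 → not met
4. sanitation violations on record 5 > 2 → not met
5. licensed cosmetologists 4 < 8 → not met
6. premises liability coverage $95,000 < $125,000 → not met
7. estheticians with active license 4 ≥ 3 → met
8. condition 'offers tanning services' does not hold → requirement n/a → met
9. license renewal 50 days ago vs limit 45 → not met
10. ventilation assessment 62 days ago vs limit 120 → met
11. client consent form present → met
12. sanitation inspection 64 days ago vs limit 45 → not met
Not met: 7 of 12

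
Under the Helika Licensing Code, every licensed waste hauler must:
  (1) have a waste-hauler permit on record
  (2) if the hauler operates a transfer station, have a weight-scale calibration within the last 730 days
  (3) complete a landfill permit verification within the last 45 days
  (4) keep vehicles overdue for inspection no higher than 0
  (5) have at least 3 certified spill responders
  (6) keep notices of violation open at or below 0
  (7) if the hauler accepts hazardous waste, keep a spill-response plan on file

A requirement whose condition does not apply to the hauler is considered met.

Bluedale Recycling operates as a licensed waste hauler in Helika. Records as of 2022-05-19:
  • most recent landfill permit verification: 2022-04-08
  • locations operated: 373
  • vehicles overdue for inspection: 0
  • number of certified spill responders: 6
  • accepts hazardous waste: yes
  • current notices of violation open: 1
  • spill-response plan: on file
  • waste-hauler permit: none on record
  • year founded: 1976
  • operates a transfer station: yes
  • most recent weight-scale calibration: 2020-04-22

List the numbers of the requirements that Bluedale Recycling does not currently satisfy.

1. waste-hauler permit absent → not met
2. condition 'operates a transfer station' holds; weight-scale calibration 757 days ago vs limit 730 → not met
3. landfill permit verification 41 days ago vs limit 45 → met
4. vehicles overdue for inspection 0 ≤ 0 → met
5. certified spill responders 6 ≥ 3 → met
6. notices of violation open 1 > 0 → not met
7. condition 'accepts hazardous waste' holds; spill-response plan present → met
Not met: 1, 2, 6

1, 2, 6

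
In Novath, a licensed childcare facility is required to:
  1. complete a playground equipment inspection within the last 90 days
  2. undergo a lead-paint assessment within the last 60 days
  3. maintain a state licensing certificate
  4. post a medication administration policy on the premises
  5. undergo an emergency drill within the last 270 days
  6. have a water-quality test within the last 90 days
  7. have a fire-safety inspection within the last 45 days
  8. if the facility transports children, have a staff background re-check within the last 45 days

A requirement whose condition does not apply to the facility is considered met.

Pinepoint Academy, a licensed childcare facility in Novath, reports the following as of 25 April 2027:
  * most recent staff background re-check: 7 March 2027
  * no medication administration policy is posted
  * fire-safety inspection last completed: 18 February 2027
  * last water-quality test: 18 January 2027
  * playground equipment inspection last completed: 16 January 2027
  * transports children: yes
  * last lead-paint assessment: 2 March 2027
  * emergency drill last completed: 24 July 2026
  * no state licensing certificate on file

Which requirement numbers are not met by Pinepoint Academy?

1, 3, 4, 5, 6, 7, 8

1. playground equipment inspection 99 days ago vs limit 90 → not met
2. lead-paint assessment 54 days ago vs limit 60 → met
3. state licensing certificate absent → not met
4. medication administration policy absent → not met
5. emergency drill 275 days ago vs limit 270 → not met
6. water-quality test 97 days ago vs limit 90 → not met
7. fire-safety inspection 66 days ago vs limit 45 → not met
8. condition 'transports children' holds; staff background re-check 49 days ago vs limit 45 → not met
Not met: 1, 3, 4, 5, 6, 7, 8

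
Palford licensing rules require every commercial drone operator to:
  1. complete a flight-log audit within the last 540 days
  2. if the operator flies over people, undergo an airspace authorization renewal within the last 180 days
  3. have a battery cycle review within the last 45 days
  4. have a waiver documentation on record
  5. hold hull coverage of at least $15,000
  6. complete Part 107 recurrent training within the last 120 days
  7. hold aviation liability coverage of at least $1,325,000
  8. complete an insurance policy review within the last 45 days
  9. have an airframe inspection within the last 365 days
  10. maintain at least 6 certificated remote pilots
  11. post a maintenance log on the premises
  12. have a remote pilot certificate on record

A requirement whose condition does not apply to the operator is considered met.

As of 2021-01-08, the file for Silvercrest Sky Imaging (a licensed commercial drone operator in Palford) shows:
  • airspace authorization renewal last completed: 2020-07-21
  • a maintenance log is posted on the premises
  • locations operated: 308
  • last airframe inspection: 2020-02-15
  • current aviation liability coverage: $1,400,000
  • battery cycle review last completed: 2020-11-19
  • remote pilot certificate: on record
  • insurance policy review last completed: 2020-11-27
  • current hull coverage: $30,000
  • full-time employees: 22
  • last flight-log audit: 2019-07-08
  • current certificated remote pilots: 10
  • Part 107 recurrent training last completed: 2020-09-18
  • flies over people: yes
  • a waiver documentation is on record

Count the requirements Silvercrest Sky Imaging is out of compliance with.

2

1. flight-log audit 550 days ago vs limit 540 → not met
2. condition 'flies over people' holds; airspace authorization renewal 171 days ago vs limit 180 → met
3. battery cycle review 50 days ago vs limit 45 → not met
4. waiver documentation present → met
5. hull coverage $30,000 ≥ $15,000 → met
6. Part 107 recurrent training 112 days ago vs limit 120 → met
7. aviation liability coverage $1,400,000 ≥ $1,325,000 → met
8. insurance policy review 42 days ago vs limit 45 → met
9. airframe inspection 328 days ago vs limit 365 → met
10. certificated remote pilots 10 ≥ 6 → met
11. maintenance log present → met
12. remote pilot certificate present → met
Not met: 2 of 12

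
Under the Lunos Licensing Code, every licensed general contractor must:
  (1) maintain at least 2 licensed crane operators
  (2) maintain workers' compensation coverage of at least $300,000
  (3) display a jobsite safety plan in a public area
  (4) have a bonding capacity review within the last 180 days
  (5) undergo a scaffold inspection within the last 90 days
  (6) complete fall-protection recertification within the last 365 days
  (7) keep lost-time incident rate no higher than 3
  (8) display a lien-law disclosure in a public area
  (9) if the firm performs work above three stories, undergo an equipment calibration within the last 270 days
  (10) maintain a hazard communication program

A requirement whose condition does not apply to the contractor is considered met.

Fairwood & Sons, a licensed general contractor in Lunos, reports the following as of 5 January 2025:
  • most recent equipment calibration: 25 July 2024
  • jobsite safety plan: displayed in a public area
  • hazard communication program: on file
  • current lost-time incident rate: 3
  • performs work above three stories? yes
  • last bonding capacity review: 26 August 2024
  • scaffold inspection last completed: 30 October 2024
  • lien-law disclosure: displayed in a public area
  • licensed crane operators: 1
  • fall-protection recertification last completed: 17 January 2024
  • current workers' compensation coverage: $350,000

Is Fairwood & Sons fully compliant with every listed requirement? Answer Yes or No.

1. licensed crane operators 1 < 2 → not met
2. workers' compensation coverage $350,000 ≥ $300,000 → met
3. jobsite safety plan present → met
4. bonding capacity review 132 days ago vs limit 180 → met
5. scaffold inspection 67 days ago vs limit 90 → met
6. fall-protection recertification 354 days ago vs limit 365 → met
7. lost-time incident rate 3 ≤ 3 → met
8. lien-law disclosure present → met
9. condition 'performs work above three stories' holds; equipment calibration 164 days ago vs limit 270 → met
10. hazard communication program present → met
Not met: 1

No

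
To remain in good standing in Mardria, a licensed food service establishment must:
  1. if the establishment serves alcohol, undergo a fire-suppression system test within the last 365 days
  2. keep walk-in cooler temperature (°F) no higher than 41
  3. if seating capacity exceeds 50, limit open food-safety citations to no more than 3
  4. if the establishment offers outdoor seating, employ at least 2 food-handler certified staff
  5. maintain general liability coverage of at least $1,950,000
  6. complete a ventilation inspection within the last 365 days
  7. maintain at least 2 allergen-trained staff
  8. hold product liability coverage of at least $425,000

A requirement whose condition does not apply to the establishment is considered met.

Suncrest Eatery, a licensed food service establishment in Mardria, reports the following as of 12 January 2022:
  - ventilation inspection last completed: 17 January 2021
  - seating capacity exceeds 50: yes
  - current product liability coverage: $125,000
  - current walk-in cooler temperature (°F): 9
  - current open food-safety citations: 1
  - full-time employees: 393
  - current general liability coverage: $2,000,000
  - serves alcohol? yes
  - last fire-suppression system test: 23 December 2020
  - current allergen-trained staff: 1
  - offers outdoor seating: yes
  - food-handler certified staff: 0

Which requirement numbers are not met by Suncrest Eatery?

1. condition 'serves alcohol' holds; fire-suppression system test 385 days ago vs limit 365 → not met
2. walk-in cooler temperature (°F) 9 ≤ 41 → met
3. condition 'seating capacity exceeds 50' holds; open food-safety citations 1 ≤ 3 → met
4. condition 'offers outdoor seating' holds; food-handler certified staff 0 < 2 → not met
5. general liability coverage $2,000,000 ≥ $1,950,000 → met
6. ventilation inspection 360 days ago vs limit 365 → met
7. allergen-trained staff 1 < 2 → not met
8. product liability coverage $125,000 < $425,000 → not met
Not met: 1, 4, 7, 8

1, 4, 7, 8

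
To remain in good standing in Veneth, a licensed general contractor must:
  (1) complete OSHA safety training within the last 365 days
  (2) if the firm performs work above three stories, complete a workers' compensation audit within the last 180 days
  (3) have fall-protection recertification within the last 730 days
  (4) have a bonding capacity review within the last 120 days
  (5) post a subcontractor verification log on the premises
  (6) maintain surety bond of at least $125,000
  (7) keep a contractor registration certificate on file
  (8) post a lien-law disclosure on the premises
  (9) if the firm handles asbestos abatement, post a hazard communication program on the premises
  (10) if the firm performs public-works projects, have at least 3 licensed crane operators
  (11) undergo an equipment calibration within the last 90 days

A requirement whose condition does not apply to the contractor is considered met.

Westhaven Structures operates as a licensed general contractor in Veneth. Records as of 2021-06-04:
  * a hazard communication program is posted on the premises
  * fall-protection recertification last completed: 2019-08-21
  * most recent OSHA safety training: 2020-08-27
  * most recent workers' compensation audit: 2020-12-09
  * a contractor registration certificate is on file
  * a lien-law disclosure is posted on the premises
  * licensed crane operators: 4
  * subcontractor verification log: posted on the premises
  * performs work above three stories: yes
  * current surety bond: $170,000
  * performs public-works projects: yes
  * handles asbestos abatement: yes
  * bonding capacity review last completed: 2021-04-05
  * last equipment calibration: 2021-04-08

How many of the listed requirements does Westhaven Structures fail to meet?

1. OSHA safety training 281 days ago vs limit 365 → met
2. condition 'performs work above three stories' holds; workers' compensation audit 177 days ago vs limit 180 → met
3. fall-protection recertification 653 days ago vs limit 730 → met
4. bonding capacity review 60 days ago vs limit 120 → met
5. subcontractor verification log present → met
6. surety bond $170,000 ≥ $125,000 → met
7. contractor registration certificate present → met
8. lien-law disclosure present → met
9. condition 'handles asbestos abatement' holds; hazard communication program present → met
10. condition 'performs public-works projects' holds; licensed crane operators 4 ≥ 3 → met
11. equipment calibration 57 days ago vs limit 90 → met
Not met: 0 of 11

0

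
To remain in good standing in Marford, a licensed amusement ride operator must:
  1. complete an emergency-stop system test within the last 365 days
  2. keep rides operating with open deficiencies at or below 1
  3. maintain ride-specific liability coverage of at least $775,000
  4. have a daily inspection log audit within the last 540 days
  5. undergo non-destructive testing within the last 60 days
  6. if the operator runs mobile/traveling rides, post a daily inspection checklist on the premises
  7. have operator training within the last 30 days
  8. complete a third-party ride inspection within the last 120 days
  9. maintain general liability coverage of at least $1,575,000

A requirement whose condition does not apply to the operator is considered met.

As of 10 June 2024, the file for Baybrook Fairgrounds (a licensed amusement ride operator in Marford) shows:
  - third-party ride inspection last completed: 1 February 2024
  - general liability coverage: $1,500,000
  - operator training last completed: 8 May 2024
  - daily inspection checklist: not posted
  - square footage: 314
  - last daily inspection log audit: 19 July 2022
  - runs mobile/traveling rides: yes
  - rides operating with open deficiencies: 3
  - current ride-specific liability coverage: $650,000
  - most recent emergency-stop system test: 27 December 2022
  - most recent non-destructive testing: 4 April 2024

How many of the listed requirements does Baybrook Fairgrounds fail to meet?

9

1. emergency-stop system test 531 days ago vs limit 365 → not met
2. rides operating with open deficiencies 3 > 1 → not met
3. ride-specific liability coverage $650,000 < $775,000 → not met
4. daily inspection log audit 692 days ago vs limit 540 → not met
5. non-destructive testing 67 days ago vs limit 60 → not met
6. condition 'runs mobile/traveling rides' holds; daily inspection checklist absent → not met
7. operator training 33 days ago vs limit 30 → not met
8. third-party ride inspection 130 days ago vs limit 120 → not met
9. general liability coverage $1,500,000 < $1,575,000 → not met
Not met: 9 of 9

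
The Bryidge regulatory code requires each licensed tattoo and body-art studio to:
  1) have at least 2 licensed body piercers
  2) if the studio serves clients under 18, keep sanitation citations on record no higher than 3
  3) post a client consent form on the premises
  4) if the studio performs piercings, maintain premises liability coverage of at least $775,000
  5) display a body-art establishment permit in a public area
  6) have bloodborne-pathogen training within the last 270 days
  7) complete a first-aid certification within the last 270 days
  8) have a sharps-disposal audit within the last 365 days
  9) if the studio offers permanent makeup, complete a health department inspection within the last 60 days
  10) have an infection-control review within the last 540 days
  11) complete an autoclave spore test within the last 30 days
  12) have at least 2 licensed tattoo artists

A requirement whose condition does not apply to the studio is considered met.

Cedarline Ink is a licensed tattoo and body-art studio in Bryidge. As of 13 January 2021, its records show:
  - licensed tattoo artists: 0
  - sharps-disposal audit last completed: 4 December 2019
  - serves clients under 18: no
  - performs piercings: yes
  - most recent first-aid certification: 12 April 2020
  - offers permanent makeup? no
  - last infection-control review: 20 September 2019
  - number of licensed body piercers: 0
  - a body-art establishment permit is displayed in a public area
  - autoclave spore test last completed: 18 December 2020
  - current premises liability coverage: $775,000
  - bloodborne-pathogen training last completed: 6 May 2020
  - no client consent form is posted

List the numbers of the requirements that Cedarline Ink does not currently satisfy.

1, 3, 7, 8, 12

1. licensed body piercers 0 < 2 → not met
2. condition 'serves clients under 18' does not hold → requirement n/a → met
3. client consent form absent → not met
4. condition 'performs piercings' holds; premises liability coverage $775,000 ≥ $775,000 → met
5. body-art establishment permit present → met
6. bloodborne-pathogen training 252 days ago vs limit 270 → met
7. first-aid certification 276 days ago vs limit 270 → not met
8. sharps-disposal audit 406 days ago vs limit 365 → not met
9. condition 'offers permanent makeup' does not hold → requirement n/a → met
10. infection-control review 481 days ago vs limit 540 → met
11. autoclave spore test 26 days ago vs limit 30 → met
12. licensed tattoo artists 0 < 2 → not met
Not met: 1, 3, 7, 8, 12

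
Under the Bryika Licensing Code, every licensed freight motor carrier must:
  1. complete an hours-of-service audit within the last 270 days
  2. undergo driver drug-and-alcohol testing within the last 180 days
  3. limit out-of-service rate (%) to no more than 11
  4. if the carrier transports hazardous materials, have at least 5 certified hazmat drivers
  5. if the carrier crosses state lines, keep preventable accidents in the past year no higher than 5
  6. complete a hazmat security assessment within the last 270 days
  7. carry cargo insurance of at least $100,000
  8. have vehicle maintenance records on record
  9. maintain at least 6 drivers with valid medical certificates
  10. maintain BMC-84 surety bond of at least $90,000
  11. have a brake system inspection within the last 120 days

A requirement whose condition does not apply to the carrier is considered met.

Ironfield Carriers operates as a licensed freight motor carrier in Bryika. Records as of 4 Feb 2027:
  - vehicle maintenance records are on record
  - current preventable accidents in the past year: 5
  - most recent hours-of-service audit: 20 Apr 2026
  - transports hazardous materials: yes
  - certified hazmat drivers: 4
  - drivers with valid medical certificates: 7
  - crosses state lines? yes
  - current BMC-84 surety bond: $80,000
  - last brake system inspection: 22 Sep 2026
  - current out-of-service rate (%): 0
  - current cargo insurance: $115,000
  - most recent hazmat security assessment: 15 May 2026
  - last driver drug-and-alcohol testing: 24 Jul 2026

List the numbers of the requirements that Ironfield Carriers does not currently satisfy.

1, 2, 4, 10, 11

1. hours-of-service audit 290 days ago vs limit 270 → not met
2. driver drug-and-alcohol testing 195 days ago vs limit 180 → not met
3. out-of-service rate (%) 0 ≤ 11 → met
4. condition 'transports hazardous materials' holds; certified hazmat drivers 4 < 5 → not met
5. condition 'crosses state lines' holds; preventable accidents in the past year 5 ≤ 5 → met
6. hazmat security assessment 265 days ago vs limit 270 → met
7. cargo insurance $115,000 ≥ $100,000 → met
8. vehicle maintenance records present → met
9. drivers with valid medical certificates 7 ≥ 6 → met
10. BMC-84 surety bond $80,000 < $90,000 → not met
11. brake system inspection 135 days ago vs limit 120 → not met
Not met: 1, 2, 4, 10, 11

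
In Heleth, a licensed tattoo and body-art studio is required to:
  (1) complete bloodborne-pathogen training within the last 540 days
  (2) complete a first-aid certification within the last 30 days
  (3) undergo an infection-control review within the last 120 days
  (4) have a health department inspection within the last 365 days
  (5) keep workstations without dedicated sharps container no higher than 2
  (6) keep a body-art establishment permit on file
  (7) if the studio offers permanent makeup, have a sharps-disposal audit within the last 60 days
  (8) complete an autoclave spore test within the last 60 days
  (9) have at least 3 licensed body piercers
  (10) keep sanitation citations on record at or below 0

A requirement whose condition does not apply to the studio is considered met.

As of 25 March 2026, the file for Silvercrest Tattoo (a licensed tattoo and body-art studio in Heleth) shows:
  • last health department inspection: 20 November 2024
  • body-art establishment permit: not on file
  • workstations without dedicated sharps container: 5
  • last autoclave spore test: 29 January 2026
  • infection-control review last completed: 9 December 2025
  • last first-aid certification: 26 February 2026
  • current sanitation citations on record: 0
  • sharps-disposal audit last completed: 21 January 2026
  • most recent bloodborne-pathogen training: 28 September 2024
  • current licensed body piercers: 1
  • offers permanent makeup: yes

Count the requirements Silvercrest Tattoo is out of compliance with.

1. bloodborne-pathogen training 543 days ago vs limit 540 → not met
2. first-aid certification 27 days ago vs limit 30 → met
3. infection-control review 106 days ago vs limit 120 → met
4. health department inspection 490 days ago vs limit 365 → not met
5. workstations without dedicated sharps container 5 > 2 → not met
6. body-art establishment permit absent → not met
7. condition 'offers permanent makeup' holds; sharps-disposal audit 63 days ago vs limit 60 → not met
8. autoclave spore test 55 days ago vs limit 60 → met
9. licensed body piercers 1 < 3 → not met
10. sanitation citations on record 0 ≤ 0 → met
Not met: 6 of 10

6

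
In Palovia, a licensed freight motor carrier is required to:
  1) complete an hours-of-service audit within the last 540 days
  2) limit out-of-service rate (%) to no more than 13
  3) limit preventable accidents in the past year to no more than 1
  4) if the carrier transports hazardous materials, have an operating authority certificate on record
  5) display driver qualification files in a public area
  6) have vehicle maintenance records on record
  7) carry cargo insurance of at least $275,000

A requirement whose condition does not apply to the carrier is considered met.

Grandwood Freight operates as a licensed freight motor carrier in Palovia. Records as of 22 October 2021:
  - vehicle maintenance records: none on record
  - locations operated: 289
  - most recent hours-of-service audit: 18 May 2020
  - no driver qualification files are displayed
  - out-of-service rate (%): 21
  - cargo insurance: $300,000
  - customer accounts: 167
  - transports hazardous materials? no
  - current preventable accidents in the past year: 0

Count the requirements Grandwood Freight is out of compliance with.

1. hours-of-service audit 522 days ago vs limit 540 → met
2. out-of-service rate (%) 21 > 13 → not met
3. preventable accidents in the past year 0 ≤ 1 → met
4. condition 'transports hazardous materials' does not hold → requirement n/a → met
5. driver qualification files absent → not met
6. vehicle maintenance records absent → not met
7. cargo insurance $300,000 ≥ $275,000 → met
Not met: 3 of 7

3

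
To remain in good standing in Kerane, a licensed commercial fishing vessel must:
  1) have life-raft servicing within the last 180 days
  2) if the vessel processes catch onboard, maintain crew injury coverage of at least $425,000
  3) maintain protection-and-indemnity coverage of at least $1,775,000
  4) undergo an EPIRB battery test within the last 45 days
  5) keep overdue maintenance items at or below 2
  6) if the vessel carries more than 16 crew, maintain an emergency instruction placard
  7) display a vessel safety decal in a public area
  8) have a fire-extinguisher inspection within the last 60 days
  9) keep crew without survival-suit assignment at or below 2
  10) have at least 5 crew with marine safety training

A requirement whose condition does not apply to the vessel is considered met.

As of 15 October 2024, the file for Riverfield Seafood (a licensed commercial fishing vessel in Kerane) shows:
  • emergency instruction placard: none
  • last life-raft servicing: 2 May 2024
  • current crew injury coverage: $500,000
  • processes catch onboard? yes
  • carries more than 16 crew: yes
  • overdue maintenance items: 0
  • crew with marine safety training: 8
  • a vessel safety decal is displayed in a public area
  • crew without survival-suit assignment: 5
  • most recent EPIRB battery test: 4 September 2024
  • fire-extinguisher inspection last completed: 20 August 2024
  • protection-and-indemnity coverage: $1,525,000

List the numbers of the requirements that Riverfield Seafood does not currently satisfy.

3, 6, 9

1. life-raft servicing 166 days ago vs limit 180 → met
2. condition 'processes catch onboard' holds; crew injury coverage $500,000 ≥ $425,000 → met
3. protection-and-indemnity coverage $1,525,000 < $1,775,000 → not met
4. EPIRB battery test 41 days ago vs limit 45 → met
5. overdue maintenance items 0 ≤ 2 → met
6. condition 'carries more than 16 crew' holds; emergency instruction placard absent → not met
7. vessel safety decal present → met
8. fire-extinguisher inspection 56 days ago vs limit 60 → met
9. crew without survival-suit assignment 5 > 2 → not met
10. crew with marine safety training 8 ≥ 5 → met
Not met: 3, 6, 9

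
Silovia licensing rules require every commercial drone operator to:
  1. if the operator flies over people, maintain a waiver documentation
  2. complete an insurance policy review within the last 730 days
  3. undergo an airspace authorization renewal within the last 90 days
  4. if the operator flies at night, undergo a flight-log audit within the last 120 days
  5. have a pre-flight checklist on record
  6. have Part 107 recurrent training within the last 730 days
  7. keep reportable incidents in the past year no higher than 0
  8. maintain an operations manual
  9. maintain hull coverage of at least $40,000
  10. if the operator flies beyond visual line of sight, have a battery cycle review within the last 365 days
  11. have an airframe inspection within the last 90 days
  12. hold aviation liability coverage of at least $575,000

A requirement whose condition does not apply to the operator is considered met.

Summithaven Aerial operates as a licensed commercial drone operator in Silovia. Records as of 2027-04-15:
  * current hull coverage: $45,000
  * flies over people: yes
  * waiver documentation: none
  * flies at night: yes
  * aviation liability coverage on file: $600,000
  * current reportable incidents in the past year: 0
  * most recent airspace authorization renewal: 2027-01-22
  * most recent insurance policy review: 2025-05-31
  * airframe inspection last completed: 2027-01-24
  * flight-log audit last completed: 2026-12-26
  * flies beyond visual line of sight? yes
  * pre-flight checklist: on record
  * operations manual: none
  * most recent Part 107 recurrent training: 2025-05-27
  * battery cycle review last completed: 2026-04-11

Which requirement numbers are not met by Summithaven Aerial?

1. condition 'flies over people' holds; waiver documentation absent → not met
2. insurance policy review 684 days ago vs limit 730 → met
3. airspace authorization renewal 83 days ago vs limit 90 → met
4. condition 'flies at night' holds; flight-log audit 110 days ago vs limit 120 → met
5. pre-flight checklist present → met
6. Part 107 recurrent training 688 days ago vs limit 730 → met
7. reportable incidents in the past year 0 ≤ 0 → met
8. operations manual absent → not met
9. hull coverage $45,000 ≥ $40,000 → met
10. condition 'flies beyond visual line of sight' holds; battery cycle review 369 days ago vs limit 365 → not met
11. airframe inspection 81 days ago vs limit 90 → met
12. aviation liability coverage $600,000 ≥ $575,000 → met
Not met: 1, 8, 10

1, 8, 10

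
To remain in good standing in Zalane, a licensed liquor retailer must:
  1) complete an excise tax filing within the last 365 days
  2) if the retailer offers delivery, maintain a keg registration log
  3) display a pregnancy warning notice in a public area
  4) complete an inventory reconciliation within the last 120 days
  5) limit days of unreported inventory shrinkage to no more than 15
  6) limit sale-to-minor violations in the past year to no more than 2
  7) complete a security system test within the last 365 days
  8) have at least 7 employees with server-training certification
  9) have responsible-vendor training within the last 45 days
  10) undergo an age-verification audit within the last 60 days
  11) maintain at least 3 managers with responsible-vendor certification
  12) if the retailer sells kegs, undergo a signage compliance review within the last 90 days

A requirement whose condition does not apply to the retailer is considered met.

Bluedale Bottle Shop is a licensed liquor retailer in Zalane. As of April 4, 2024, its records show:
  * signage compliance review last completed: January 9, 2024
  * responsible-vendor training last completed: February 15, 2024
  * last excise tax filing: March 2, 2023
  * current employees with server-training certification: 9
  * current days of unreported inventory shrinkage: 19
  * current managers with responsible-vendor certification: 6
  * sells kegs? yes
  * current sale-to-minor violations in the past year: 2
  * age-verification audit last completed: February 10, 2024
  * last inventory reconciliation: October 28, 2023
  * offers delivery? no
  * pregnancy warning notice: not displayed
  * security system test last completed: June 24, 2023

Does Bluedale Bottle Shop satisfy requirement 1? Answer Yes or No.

1. excise tax filing 399 days ago vs limit 365 → not met

No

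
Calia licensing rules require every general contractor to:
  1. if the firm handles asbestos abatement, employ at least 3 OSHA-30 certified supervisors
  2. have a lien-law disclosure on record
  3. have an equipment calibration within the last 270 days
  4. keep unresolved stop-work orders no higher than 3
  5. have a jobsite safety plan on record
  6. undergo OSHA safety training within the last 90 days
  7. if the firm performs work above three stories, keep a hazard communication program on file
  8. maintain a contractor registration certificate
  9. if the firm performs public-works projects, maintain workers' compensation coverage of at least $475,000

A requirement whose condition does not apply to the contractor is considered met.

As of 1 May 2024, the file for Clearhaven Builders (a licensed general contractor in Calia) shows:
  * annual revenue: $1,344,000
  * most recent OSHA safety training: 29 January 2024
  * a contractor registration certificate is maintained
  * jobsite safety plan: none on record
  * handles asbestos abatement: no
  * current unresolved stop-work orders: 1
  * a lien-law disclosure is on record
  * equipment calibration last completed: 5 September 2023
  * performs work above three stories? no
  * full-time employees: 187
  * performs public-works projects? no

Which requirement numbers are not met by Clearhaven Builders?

1. condition 'handles asbestos abatement' does not hold → requirement n/a → met
2. lien-law disclosure present → met
3. equipment calibration 239 days ago vs limit 270 → met
4. unresolved stop-work orders 1 ≤ 3 → met
5. jobsite safety plan absent → not met
6. OSHA safety training 93 days ago vs limit 90 → not met
7. condition 'performs work above three stories' does not hold → requirement n/a → met
8. contractor registration certificate present → met
9. condition 'performs public-works projects' does not hold → requirement n/a → met
Not met: 5, 6

5, 6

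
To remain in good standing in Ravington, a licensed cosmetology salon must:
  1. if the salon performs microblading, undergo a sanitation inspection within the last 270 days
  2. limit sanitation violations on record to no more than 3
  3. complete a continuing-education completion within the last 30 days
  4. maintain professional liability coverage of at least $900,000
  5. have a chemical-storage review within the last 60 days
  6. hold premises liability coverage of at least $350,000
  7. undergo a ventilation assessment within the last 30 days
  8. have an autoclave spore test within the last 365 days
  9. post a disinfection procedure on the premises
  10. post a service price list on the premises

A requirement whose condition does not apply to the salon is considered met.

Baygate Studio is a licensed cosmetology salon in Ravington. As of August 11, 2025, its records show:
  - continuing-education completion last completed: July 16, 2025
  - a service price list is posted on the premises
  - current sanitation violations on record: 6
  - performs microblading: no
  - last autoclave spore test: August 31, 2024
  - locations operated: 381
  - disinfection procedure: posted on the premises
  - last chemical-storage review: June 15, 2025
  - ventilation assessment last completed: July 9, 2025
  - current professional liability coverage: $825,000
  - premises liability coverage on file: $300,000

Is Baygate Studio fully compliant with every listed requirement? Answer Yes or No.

No

1. condition 'performs microblading' does not hold → requirement n/a → met
2. sanitation violations on record 6 > 3 → not met
3. continuing-education completion 26 days ago vs limit 30 → met
4. professional liability coverage $825,000 < $900,000 → not met
5. chemical-storage review 57 days ago vs limit 60 → met
6. premises liability coverage $300,000 < $350,000 → not met
7. ventilation assessment 33 days ago vs limit 30 → not met
8. autoclave spore test 345 days ago vs limit 365 → met
9. disinfection procedure present → met
10. service price list present → met
Not met: 2, 4, 6, 7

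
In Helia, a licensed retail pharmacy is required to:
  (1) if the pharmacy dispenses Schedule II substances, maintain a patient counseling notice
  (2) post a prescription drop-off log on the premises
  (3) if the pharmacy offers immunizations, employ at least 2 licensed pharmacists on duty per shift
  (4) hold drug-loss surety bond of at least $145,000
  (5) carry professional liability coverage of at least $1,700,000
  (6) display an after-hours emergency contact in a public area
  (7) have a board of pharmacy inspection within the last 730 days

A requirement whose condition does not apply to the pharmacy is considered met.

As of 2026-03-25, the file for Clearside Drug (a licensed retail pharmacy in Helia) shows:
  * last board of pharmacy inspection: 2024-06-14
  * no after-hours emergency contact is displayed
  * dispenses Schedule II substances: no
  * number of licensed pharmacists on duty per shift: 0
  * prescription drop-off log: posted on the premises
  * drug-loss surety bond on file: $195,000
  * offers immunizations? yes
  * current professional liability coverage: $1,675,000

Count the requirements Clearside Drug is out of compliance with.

3

1. condition 'dispenses Schedule II substances' does not hold → requirement n/a → met
2. prescription drop-off log present → met
3. condition 'offers immunizations' holds; licensed pharmacists on duty per shift 0 < 2 → not met
4. drug-loss surety bond $195,000 ≥ $145,000 → met
5. professional liability coverage $1,675,000 < $1,700,000 → not met
6. after-hours emergency contact absent → not met
7. board of pharmacy inspection 649 days ago vs limit 730 → met
Not met: 3 of 7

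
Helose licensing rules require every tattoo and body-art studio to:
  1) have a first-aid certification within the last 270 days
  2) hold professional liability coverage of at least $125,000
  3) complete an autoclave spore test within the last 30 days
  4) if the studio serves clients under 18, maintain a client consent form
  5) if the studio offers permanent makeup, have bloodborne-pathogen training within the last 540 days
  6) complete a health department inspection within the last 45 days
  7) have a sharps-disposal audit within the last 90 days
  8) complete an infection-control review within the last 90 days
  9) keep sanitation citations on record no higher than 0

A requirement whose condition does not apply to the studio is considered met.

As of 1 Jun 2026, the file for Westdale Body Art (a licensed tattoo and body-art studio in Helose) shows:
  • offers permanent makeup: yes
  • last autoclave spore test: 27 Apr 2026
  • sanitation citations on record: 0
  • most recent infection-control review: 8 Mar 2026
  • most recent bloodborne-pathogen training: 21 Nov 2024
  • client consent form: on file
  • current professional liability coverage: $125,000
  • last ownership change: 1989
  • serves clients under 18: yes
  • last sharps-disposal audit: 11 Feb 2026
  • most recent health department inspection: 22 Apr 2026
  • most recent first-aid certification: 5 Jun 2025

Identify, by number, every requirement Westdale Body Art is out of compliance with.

1, 3, 5, 7

1. first-aid certification 361 days ago vs limit 270 → not met
2. professional liability coverage $125,000 ≥ $125,000 → met
3. autoclave spore test 35 days ago vs limit 30 → not met
4. condition 'serves clients under 18' holds; client consent form present → met
5. condition 'offers permanent makeup' holds; bloodborne-pathogen training 557 days ago vs limit 540 → not met
6. health department inspection 40 days ago vs limit 45 → met
7. sharps-disposal audit 110 days ago vs limit 90 → not met
8. infection-control review 85 days ago vs limit 90 → met
9. sanitation citations on record 0 ≤ 0 → met
Not met: 1, 3, 5, 7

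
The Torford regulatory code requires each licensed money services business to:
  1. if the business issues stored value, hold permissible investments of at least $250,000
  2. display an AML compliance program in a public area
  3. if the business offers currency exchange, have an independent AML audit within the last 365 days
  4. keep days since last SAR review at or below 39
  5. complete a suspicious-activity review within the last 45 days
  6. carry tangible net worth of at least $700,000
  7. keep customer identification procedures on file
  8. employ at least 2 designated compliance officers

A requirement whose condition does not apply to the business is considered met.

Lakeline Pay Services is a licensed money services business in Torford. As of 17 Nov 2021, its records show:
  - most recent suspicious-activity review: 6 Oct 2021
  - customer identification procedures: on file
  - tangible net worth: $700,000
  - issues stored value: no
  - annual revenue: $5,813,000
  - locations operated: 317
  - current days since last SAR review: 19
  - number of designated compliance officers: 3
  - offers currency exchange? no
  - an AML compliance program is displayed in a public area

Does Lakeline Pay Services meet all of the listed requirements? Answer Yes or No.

Yes

1. condition 'issues stored value' does not hold → requirement n/a → met
2. AML compliance program present → met
3. condition 'offers currency exchange' does not hold → requirement n/a → met
4. days since last SAR review 19 ≤ 39 → met
5. suspicious-activity review 42 days ago vs limit 45 → met
6. tangible net worth $700,000 ≥ $700,000 → met
7. customer identification procedures present → met
8. designated compliance officers 3 ≥ 2 → met
All met.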